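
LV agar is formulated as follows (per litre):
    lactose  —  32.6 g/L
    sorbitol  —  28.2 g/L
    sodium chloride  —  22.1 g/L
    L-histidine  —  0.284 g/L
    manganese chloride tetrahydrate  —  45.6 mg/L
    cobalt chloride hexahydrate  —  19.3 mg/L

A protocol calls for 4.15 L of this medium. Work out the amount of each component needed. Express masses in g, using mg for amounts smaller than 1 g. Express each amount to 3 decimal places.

Working volume: 4.15 L.
lactose: 32.6 g/L × 4.15 L = 135.290 g
sorbitol: 28.2 g/L × 4.15 L = 117.030 g
sodium chloride: 22.1 g/L × 4.15 L = 91.715 g
L-histidine: 0.284 g/L × 4.15 L = 1.179 g
manganese chloride tetrahydrate: 45.6 mg/L × 4.15 L = 189.240 mg
cobalt chloride hexahydrate: 19.3 mg/L × 4.15 L = 80.095 mg

lactose 135.290 g; sorbitol 117.030 g; sodium chloride 91.715 g; L-histidine 1.179 g; manganese chloride tetrahydrate 189.240 mg; cobalt chloride hexahydrate 80.095 mg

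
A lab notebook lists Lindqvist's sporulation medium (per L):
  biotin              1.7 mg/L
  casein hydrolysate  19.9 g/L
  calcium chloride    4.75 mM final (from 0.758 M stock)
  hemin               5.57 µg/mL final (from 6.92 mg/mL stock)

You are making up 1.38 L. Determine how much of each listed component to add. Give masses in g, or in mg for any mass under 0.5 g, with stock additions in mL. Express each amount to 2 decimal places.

Working volume: 1.38 L.
biotin: 1.7 mg/L × 1.38 L = 2.35 mg
casein hydrolysate: 19.9 g/L × 1.38 L = 27.46 g
calcium chloride: C1V1 = C2V2 → 4.75 mM × 1380 mL ÷ 758 mM = 8.65 mL
hemin: dilute stock: 5.57 µg/mL × 1380 mL ÷ 6920 µg/mL = 1.11 mL

biotin 2.35 mg; casein hydrolysate 27.46 g; calcium chloride 8.65 mL; hemin 1.11 mL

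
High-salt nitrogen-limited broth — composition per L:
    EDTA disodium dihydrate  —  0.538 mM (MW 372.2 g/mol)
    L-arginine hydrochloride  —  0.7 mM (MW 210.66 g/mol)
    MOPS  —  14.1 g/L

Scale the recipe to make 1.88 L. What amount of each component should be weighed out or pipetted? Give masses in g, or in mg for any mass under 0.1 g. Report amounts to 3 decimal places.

EDTA disodium dihydrate 0.376 g; L-arginine hydrochloride 0.277 g; MOPS 26.508 g

Scale factor relative to 1 L: 1.88.
EDTA disodium dihydrate: 0.538 mmol/L × 372.2 g/mol × 1.88 L ÷ 1000 = 0.376 g
L-arginine hydrochloride: 0.7 mmol/L × 210.66 g/mol × 1.88 L ÷ 1000 = 0.277 g
MOPS: 14.1 g/L × 1.88 L = 26.508 g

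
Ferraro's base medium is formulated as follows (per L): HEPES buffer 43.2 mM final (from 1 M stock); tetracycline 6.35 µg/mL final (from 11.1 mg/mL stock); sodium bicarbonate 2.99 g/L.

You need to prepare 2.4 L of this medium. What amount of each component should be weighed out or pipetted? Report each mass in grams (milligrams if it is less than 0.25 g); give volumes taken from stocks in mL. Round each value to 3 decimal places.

Working volume: 2.4 L.
HEPES buffer: C1V1 = C2V2 → 43.2 mM × 2400 mL ÷ 1000 mM = 103.680 mL
tetracycline: V = C2·V2/C1 = 6.35 µg/mL × 2400 mL ÷ 11100 µg/mL = 1.373 mL
sodium bicarbonate: 2.99 g/L × 2.4 L = 7.176 g

HEPES buffer 103.680 mL; tetracycline 1.373 mL; sodium bicarbonate 7.176 g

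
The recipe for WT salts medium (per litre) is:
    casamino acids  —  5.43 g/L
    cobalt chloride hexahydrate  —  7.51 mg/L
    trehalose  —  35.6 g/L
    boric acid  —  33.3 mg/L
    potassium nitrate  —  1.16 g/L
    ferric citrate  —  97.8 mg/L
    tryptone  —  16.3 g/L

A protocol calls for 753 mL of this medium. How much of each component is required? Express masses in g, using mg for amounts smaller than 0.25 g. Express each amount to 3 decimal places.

Target volume = 753 mL = 0.753 L.
casamino acids: 5.43 g/L × 0.753 L = 4.089 g
cobalt chloride hexahydrate: 7.51 mg/L × 0.753 L = 5.655 mg
trehalose: 35.6 g/L × 0.753 L = 26.807 g
boric acid: 33.3 mg/L × 0.753 L = 25.075 mg
potassium nitrate: 1.16 g/L × 0.753 L = 0.873 g
ferric citrate: 97.8 mg/L × 0.753 L = 73.643 mg
tryptone: 16.3 g/L × 0.753 L = 12.274 g

casamino acids 4.089 g; cobalt chloride hexahydrate 5.655 mg; trehalose 26.807 g; boric acid 25.075 mg; potassium nitrate 0.873 g; ferric citrate 73.643 mg; tryptone 12.274 g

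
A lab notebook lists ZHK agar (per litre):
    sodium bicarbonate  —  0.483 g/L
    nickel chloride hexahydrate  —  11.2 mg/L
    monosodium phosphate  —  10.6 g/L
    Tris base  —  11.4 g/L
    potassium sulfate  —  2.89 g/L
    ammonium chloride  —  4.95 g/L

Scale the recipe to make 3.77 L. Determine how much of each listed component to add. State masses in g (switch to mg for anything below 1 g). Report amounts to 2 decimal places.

sodium bicarbonate 1.82 g; nickel chloride hexahydrate 42.22 mg; monosodium phosphate 39.96 g; Tris base 42.98 g; potassium sulfate 10.90 g; ammonium chloride 18.66 g

Scale factor relative to 1 L: 3.77.
sodium bicarbonate: 0.483 g/L × 3.77 L = 1.82 g
nickel chloride hexahydrate: 11.2 mg/L × 3.77 L = 42.22 mg
monosodium phosphate: 10.6 g/L × 3.77 L = 39.96 g
Tris base: 11.4 g/L × 3.77 L = 42.98 g
potassium sulfate: 2.89 g/L × 3.77 L = 10.90 g
ammonium chloride: 4.95 g/L × 3.77 L = 18.66 g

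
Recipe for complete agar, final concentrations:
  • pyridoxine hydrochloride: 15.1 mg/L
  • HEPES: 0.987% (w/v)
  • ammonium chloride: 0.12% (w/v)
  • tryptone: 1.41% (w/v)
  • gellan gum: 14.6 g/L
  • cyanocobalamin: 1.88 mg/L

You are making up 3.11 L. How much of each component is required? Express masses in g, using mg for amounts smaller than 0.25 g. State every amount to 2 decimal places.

Scale factor relative to 1 L: 3.11.
pyridoxine hydrochloride: 15.1 mg/L × 3.11 L = 46.96 mg
HEPES: 0.987 g per 100 mL × 3110 mL ÷ 100 = 30.70 g
ammonium chloride: 0.12 g per 100 mL × 3110 mL ÷ 100 = 3.73 g
tryptone: 1.41 g per 100 mL × 3110 mL ÷ 100 = 43.85 g
gellan gum: 14.6 g/L × 3.11 L = 45.41 g
cyanocobalamin: 1.88 mg/L × 3.11 L = 5.85 mg

pyridoxine hydrochloride 46.96 mg; HEPES 30.70 g; ammonium chloride 3.73 g; tryptone 43.85 g; gellan gum 45.41 g; cyanocobalamin 5.85 mg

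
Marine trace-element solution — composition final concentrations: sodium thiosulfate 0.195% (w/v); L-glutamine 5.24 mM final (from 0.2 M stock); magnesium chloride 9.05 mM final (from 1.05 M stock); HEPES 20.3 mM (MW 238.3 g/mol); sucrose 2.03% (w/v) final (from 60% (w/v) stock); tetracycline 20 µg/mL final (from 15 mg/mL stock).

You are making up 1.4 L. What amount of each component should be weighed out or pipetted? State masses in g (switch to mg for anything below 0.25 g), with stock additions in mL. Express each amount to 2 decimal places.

Working volume: 1.4 L.
sodium thiosulfate: 0.195 g per 100 mL × 1400 mL ÷ 100 = 2.73 g
L-glutamine: dilute stock: 5.24 mM × 1400 mL ÷ 200 mM = 36.68 mL
magnesium chloride: V = C2·V2/C1 = 9.05 mM × 1400 mL ÷ 1050 mM = 12.07 mL
HEPES: 20.3 mmol/L × 238.3 g/mol × 1.4 L ÷ 1000 = 6.77 g
sucrose: V = C2·V2/C1 = 2.03% ÷ 60% × 1400 mL = 47.37 mL
tetracycline: C1V1 = C2V2 → 20 µg/mL × 1400 mL ÷ 15000 µg/mL = 1.87 mL

sodium thiosulfate 2.73 g; L-glutamine 36.68 mL; magnesium chloride 12.07 mL; HEPES 6.77 g; sucrose 47.37 mL; tetracycline 1.87 mL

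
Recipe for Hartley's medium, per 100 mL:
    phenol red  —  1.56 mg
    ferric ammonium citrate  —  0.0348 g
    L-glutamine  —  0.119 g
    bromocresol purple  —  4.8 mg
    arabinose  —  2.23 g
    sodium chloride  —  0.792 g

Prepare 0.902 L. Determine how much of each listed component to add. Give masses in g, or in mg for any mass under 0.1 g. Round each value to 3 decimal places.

Ratio of target to recipe volume: 902 / 100 = 9.02.
phenol red: 1.56 mg × (902 mL / 100 mL) = 14.071 mg
ferric ammonium citrate: 0.0348 g × (902 mL / 100 mL) = 0.314 g
L-glutamine: 0.119 g × (902 mL / 100 mL) = 1.073 g
bromocresol purple: 4.8 mg × (902 mL / 100 mL) = 43.296 mg
arabinose: 2.23 g × (902 mL / 100 mL) = 20.115 g
sodium chloride: 0.792 g × (902 mL / 100 mL) = 7.144 g

phenol red 14.071 mg; ferric ammonium citrate 0.314 g; L-glutamine 1.073 g; bromocresol purple 43.296 mg; arabinose 20.115 g; sodium chloride 7.144 g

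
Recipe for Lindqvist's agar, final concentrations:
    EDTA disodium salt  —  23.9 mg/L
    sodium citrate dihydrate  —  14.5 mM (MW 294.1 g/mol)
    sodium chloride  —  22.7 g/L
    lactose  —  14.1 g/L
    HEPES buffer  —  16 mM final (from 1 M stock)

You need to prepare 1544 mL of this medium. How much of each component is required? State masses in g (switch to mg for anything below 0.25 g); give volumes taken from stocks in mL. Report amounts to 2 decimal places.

Target volume = 1544 mL = 1.544 L.
EDTA disodium salt: 23.9 mg/L × 1.544 L = 36.90 mg
sodium citrate dihydrate: 14.5 mmol/L × 294.1 g/mol × 1.544 L ÷ 1000 = 6.58 g
sodium chloride: 22.7 g/L × 1.544 L = 35.05 g
lactose: 14.1 g/L × 1.544 L = 21.77 g
HEPES buffer: C1V1 = C2V2 → 16 mM × 1544 mL ÷ 1000 mM = 24.70 mL

EDTA disodium salt 36.90 mg; sodium citrate dihydrate 6.58 g; sodium chloride 35.05 g; lactose 21.77 g; HEPES buffer 24.70 mL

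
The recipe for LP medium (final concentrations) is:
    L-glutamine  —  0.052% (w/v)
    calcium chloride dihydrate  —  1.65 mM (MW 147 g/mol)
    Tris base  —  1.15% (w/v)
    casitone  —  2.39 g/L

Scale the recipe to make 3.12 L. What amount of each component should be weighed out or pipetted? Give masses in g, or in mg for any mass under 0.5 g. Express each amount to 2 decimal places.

L-glutamine 1.62 g; calcium chloride dihydrate 0.76 g; Tris base 35.88 g; casitone 7.46 g

Working volume: 3.12 L.
L-glutamine: 0.052% w/v = 0.52 g/L → 0.52 × 3.12 L = 1.62 g
calcium chloride dihydrate: 1.65 mmol/L × 147 g/mol × 3.12 L ÷ 1000 = 0.76 g
Tris base: 1.15 g per 100 mL × 3120 mL ÷ 100 = 35.88 g
casitone: 2.39 g/L × 3.12 L = 7.46 g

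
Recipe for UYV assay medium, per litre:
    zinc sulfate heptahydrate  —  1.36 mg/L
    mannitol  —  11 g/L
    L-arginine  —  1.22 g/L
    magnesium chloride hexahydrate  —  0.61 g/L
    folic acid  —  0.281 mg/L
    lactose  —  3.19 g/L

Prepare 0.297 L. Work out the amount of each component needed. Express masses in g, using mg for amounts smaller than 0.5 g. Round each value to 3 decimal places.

zinc sulfate heptahydrate 0.404 mg; mannitol 3.267 g; L-arginine 362.340 mg; magnesium chloride hexahydrate 181.170 mg; folic acid 0.083 mg; lactose 0.947 g

Scale factor relative to 1 L: 0.297.
zinc sulfate heptahydrate: 1.36 mg/L × 0.297 L = 0.404 mg
mannitol: 11 g/L × 0.297 L = 3.267 g
L-arginine: 1.22 g/L × 0.297 L = 0.36234 g = 362.340 mg
magnesium chloride hexahydrate: 0.61 g/L × 0.297 L = 0.18117 g = 181.170 mg
folic acid: 0.281 mg/L × 0.297 L = 0.083 mg
lactose: 3.19 g/L × 0.297 L = 0.947 g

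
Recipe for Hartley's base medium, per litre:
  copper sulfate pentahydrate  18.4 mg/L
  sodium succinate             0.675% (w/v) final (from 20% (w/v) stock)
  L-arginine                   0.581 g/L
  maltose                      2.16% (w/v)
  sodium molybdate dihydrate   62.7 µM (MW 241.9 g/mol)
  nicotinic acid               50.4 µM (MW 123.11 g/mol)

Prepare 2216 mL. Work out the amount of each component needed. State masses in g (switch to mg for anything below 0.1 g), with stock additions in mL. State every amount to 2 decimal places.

copper sulfate pentahydrate 40.77 mg; sodium succinate 74.79 mL; L-arginine 1.29 g; maltose 47.87 g; sodium molybdate dihydrate 33.61 mg; nicotinic acid 13.75 mg

Target volume = 2216 mL = 2.216 L.
copper sulfate pentahydrate: 18.4 mg/L × 2.216 L = 40.77 mg
sodium succinate: dilute stock: 0.675% ÷ 20% × 2216 mL = 74.79 mL
L-arginine: 0.581 g/L × 2.216 L = 1.29 g
maltose: 2.16 g per 100 mL × 2216 mL ÷ 100 = 47.87 g
sodium molybdate dihydrate: 62.7 µmol/L × 241.9 g/mol × 2.216 L ÷ 1000 = 33.61 mg
nicotinic acid: 50.4 µmol/L × 123.11 g/mol × 2.216 L ÷ 1000 = 13.75 mg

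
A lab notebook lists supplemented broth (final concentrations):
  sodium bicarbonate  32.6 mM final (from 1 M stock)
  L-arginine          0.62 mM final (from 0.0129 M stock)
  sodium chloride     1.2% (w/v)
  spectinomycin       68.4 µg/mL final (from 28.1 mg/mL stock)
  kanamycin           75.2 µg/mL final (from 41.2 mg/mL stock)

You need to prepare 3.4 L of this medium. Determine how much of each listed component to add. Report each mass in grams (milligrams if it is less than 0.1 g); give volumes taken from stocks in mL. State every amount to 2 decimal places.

sodium bicarbonate 110.84 mL; L-arginine 163.41 mL; sodium chloride 40.80 g; spectinomycin 8.28 mL; kanamycin 6.21 mL

Working volume: 3.4 L.
sodium bicarbonate: C1V1 = C2V2 → 32.6 mM × 3400 mL ÷ 1000 mM = 110.84 mL
L-arginine: V = C2·V2/C1 = 0.62 mM × 3400 mL ÷ 12.9 mM = 163.41 mL
sodium chloride: 1.2% w/v = 12 g/L → 12 × 3.4 L = 40.80 g
spectinomycin: C1V1 = C2V2 → 68.4 µg/mL × 3400 mL ÷ 28100 µg/mL = 8.28 mL
kanamycin: V = C2·V2/C1 = 75.2 µg/mL × 3400 mL ÷ 41200 µg/mL = 6.21 mL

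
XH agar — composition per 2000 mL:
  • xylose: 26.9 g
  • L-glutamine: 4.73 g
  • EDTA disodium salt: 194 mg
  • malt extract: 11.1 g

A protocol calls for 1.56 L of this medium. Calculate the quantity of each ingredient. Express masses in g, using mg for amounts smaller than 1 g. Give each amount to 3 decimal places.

xylose 20.982 g; L-glutamine 3.689 g; EDTA disodium salt 151.320 mg; malt extract 8.658 g

Scale factor = 1560 mL / 2000 mL = 0.78.
xylose: 26.9 g × (1560 mL / 2000 mL) = 20.982 g
L-glutamine: 4.73 g × (1560 mL / 2000 mL) = 3.689 g
EDTA disodium salt: 194 mg × (1560 mL / 2000 mL) = 151.320 mg
malt extract: 11.1 g × (1560 mL / 2000 mL) = 8.658 g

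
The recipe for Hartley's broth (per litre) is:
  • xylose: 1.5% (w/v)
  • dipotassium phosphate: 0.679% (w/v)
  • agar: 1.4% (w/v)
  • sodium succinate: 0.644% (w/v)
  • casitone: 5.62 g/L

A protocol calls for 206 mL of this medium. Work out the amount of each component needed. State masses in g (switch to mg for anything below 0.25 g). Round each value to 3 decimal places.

xylose 3.090 g; dipotassium phosphate 1.399 g; agar 2.884 g; sodium succinate 1.327 g; casitone 1.158 g

Scale factor relative to 1 L: 0.206.
xylose: 1.5 g per 100 mL × 206 mL ÷ 100 = 3.090 g
dipotassium phosphate: 0.679 g per 100 mL × 206 mL ÷ 100 = 1.399 g
agar: 1.4 g per 100 mL × 206 mL ÷ 100 = 2.884 g
sodium succinate: 0.644 g per 100 mL × 206 mL ÷ 100 = 1.327 g
casitone: 5.62 g/L × 0.206 L = 1.158 g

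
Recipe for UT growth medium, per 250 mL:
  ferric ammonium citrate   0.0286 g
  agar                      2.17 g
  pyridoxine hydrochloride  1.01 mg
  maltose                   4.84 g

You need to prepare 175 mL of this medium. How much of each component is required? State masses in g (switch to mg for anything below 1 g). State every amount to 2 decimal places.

Ratio of target to recipe volume: 175 / 250 = 0.7.
ferric ammonium citrate: 0.0286 g × (175 mL / 250 mL) = 0.02002 g = 20.02 mg
agar: 2.17 g × (175 mL / 250 mL) = 1.52 g
pyridoxine hydrochloride: 1.01 mg × (175 mL / 250 mL) = 0.71 mg
maltose: 4.84 g × (175 mL / 250 mL) = 3.39 g

ferric ammonium citrate 20.02 mg; agar 1.52 g; pyridoxine hydrochloride 0.71 mg; maltose 3.39 g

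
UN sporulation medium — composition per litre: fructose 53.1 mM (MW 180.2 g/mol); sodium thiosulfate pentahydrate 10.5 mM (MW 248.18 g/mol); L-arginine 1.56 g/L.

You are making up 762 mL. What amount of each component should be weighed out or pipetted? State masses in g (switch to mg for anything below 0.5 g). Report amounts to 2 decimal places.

Working volume: 762 mL = 0.762 L.
fructose: 53.1 mmol/L × 180.2 g/mol × 0.762 L ÷ 1000 = 7.29 g
sodium thiosulfate pentahydrate: 10.5 mmol/L × 248.18 g/mol × 0.762 L ÷ 1000 = 1.99 g
L-arginine: 1.56 g/L × 0.762 L = 1.19 g

fructose 7.29 g; sodium thiosulfate pentahydrate 1.99 g; L-arginine 1.19 g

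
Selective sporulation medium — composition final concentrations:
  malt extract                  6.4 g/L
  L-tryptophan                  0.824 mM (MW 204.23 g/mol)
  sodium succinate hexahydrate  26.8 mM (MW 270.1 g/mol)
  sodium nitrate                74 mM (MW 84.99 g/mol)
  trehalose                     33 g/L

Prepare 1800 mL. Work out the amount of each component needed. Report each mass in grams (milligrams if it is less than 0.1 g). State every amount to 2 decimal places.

Working volume: 1800 mL = 1.8 L.
malt extract: 6.4 g/L × 1.8 L = 11.52 g
L-tryptophan: 0.824 mmol/L × 204.23 g/mol × 1.8 L ÷ 1000 = 0.30 g
sodium succinate hexahydrate: 26.8 mmol/L × 270.1 g/mol × 1.8 L ÷ 1000 = 13.03 g
sodium nitrate: 74 mmol/L × 84.99 g/mol × 1.8 L ÷ 1000 = 11.32 g
trehalose: 33 g/L × 1.8 L = 59.40 g

malt extract 11.52 g; L-tryptophan 0.30 g; sodium succinate hexahydrate 13.03 g; sodium nitrate 11.32 g; trehalose 59.40 g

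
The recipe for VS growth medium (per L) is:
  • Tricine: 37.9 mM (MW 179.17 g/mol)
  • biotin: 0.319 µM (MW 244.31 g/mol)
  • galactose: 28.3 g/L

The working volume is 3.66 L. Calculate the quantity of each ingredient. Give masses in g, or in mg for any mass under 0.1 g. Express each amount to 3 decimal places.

Tricine 24.853 g; biotin 0.285 mg; galactose 103.578 g

Scale factor relative to 1 L: 3.66.
Tricine: 37.9 mmol/L × 179.17 g/mol × 3.66 L ÷ 1000 = 24.853 g
biotin: 0.319 µmol/L × 244.31 g/mol × 3.66 L ÷ 1000 = 0.285 mg
galactose: 28.3 g/L × 3.66 L = 103.578 g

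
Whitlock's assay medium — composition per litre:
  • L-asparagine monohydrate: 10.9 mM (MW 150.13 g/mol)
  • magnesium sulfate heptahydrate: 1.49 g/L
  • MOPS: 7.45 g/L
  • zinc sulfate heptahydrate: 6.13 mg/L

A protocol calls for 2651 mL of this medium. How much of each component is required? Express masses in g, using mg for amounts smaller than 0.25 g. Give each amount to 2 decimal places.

L-asparagine monohydrate 4.34 g; magnesium sulfate heptahydrate 3.95 g; MOPS 19.75 g; zinc sulfate heptahydrate 16.25 mg

Scale factor relative to 1 L: 2.651.
L-asparagine monohydrate: 10.9 mmol/L × 150.13 g/mol × 2.651 L ÷ 1000 = 4.34 g
magnesium sulfate heptahydrate: 1.49 g/L × 2.651 L = 3.95 g
MOPS: 7.45 g/L × 2.651 L = 19.75 g
zinc sulfate heptahydrate: 6.13 mg/L × 2.651 L = 16.25 mg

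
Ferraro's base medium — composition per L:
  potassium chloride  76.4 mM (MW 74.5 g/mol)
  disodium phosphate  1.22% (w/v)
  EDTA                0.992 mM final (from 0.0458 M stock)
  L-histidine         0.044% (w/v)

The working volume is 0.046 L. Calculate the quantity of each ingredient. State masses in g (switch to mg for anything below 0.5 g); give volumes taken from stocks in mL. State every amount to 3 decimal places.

potassium chloride 261.823 mg; disodium phosphate 0.561 g; EDTA 0.996 mL; L-histidine 20.240 mg

Working volume: 0.046 L.
potassium chloride: 76.4 mmol/L × 74.5 mg/mmol × 0.046 L = 261.823 mg
disodium phosphate: 1.22 g per 100 mL × 46 mL ÷ 100 = 0.561 g
EDTA: C1V1 = C2V2 → 0.992 mM × 46 mL ÷ 45.8 mM = 0.996 mL
L-histidine: 0.044 g per 100 mL × 46 mL ÷ 100 = 0.02024 g = 20.240 mg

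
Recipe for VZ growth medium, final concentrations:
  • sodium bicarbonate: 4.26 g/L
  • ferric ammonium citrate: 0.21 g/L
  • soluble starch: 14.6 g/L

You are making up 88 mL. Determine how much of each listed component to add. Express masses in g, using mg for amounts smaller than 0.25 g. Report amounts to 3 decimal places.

sodium bicarbonate 0.375 g; ferric ammonium citrate 18.480 mg; soluble starch 1.285 g

Target volume = 88 mL = 0.088 L.
sodium bicarbonate: 4.26 g/L × 0.088 L = 0.375 g
ferric ammonium citrate: 0.21 g/L × 0.088 L = 0.01848 g = 18.480 mg
soluble starch: 14.6 g/L × 0.088 L = 1.285 g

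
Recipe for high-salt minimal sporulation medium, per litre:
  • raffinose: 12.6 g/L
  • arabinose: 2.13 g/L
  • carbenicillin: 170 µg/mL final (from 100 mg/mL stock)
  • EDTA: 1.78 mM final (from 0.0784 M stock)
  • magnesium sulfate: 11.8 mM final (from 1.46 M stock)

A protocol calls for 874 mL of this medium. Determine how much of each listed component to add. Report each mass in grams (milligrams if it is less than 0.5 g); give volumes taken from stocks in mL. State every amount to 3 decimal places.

raffinose 11.012 g; arabinose 1.862 g; carbenicillin 1.486 mL; EDTA 19.843 mL; magnesium sulfate 7.064 mL

Target volume = 874 mL = 0.874 L.
raffinose: 12.6 g/L × 0.874 L = 11.012 g
arabinose: 2.13 g/L × 0.874 L = 1.862 g
carbenicillin: C1V1 = C2V2 → 170 µg/mL × 874 mL ÷ 100000 µg/mL = 1.486 mL
EDTA: C1V1 = C2V2 → 1.78 mM × 874 mL ÷ 78.4 mM = 19.843 mL
magnesium sulfate: C1V1 = C2V2 → 11.8 mM × 874 mL ÷ 1460 mM = 7.064 mL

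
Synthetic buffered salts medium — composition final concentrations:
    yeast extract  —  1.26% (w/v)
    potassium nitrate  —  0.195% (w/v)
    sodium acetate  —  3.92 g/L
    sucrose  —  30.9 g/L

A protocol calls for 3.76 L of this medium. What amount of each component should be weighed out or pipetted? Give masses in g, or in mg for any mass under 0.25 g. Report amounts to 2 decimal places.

yeast extract 47.38 g; potassium nitrate 7.33 g; sodium acetate 14.74 g; sucrose 116.18 g

Scale factor relative to 1 L: 3.76.
yeast extract: 1.26% w/v = 12.6 g/L → 12.6 × 3.76 L = 47.38 g
potassium nitrate: 0.195 g per 100 mL × 3760 mL ÷ 100 = 7.33 g
sodium acetate: 3.92 g/L × 3.76 L = 14.74 g
sucrose: 30.9 g/L × 3.76 L = 116.18 g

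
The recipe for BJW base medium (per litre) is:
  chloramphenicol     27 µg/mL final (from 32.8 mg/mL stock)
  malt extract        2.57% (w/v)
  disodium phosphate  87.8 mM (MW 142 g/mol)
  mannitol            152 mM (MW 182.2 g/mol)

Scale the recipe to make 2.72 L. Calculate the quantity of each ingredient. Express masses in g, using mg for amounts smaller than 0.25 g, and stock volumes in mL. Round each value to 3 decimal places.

Working volume: 2.72 L.
chloramphenicol: C1V1 = C2V2 → 27 µg/mL × 2720 mL ÷ 32800 µg/mL = 2.239 mL
malt extract: 2.57 g per 100 mL × 2720 mL ÷ 100 = 69.904 g
disodium phosphate: 87.8 mmol/L × 142 g/mol × 2.72 L ÷ 1000 = 33.912 g
mannitol: 152 mmol/L × 182.2 g/mol × 2.72 L ÷ 1000 = 75.329 g

chloramphenicol 2.239 mL; malt extract 69.904 g; disodium phosphate 33.912 g; mannitol 75.329 g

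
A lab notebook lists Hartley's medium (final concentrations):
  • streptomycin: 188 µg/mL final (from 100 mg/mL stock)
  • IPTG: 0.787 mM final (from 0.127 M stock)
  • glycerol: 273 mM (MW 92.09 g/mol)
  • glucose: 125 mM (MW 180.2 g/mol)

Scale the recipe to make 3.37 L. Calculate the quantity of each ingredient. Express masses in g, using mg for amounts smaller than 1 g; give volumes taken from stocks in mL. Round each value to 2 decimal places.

streptomycin 6.34 mL; IPTG 20.88 mL; glycerol 84.72 g; glucose 75.91 g

Scale factor relative to 1 L: 3.37.
streptomycin: C1V1 = C2V2 → 188 µg/mL × 3370 mL ÷ 100000 µg/mL = 6.34 mL
IPTG: dilute stock: 0.787 mM × 3370 mL ÷ 127 mM = 20.88 mL
glycerol: 273 mmol/L × 92.09 g/mol × 3.37 L ÷ 1000 = 84.72 g
glucose: 125 mmol/L × 180.2 g/mol × 3.37 L ÷ 1000 = 75.91 g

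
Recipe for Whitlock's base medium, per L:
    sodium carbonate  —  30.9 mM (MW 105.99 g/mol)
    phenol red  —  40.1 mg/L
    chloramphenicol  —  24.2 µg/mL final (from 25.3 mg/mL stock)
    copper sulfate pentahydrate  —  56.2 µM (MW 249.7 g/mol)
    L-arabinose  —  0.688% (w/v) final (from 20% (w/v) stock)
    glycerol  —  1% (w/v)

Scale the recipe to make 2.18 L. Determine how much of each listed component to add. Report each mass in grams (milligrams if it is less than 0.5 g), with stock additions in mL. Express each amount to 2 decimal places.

Scale factor relative to 1 L: 2.18.
sodium carbonate: 30.9 mmol/L × 105.99 g/mol × 2.18 L ÷ 1000 = 7.14 g
phenol red: 40.1 mg/L × 2.18 L = 87.42 mg
chloramphenicol: C1V1 = C2V2 → 24.2 µg/mL × 2180 mL ÷ 25300 µg/mL = 2.09 mL
copper sulfate pentahydrate: 56.2 µmol/L × 249.7 g/mol × 2.18 L ÷ 1000 = 30.59 mg
L-arabinose: V = C2·V2/C1 = 0.688% ÷ 20% × 2180 mL = 74.99 mL
glycerol: 1 g per 100 mL × 2180 mL ÷ 100 = 21.80 g

sodium carbonate 7.14 g; phenol red 87.42 mg; chloramphenicol 2.09 mL; copper sulfate pentahydrate 30.59 mg; L-arabinose 74.99 mL; glycerol 21.80 g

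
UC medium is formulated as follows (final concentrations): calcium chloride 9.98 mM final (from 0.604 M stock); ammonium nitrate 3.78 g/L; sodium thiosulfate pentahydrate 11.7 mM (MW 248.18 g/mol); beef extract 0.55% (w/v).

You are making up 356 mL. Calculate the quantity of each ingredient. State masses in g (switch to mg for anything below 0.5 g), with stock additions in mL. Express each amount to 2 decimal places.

Working volume: 356 mL = 0.356 L.
calcium chloride: dilute stock: 9.98 mM × 356 mL ÷ 604 mM = 5.88 mL
ammonium nitrate: 3.78 g/L × 0.356 L = 1.35 g
sodium thiosulfate pentahydrate: 11.7 mmol/L × 248.18 g/mol × 0.356 L ÷ 1000 = 1.03 g
beef extract: 0.55 g per 100 mL × 356 mL ÷ 100 = 1.96 g

calcium chloride 5.88 mL; ammonium nitrate 1.35 g; sodium thiosulfate pentahydrate 1.03 g; beef extract 1.96 g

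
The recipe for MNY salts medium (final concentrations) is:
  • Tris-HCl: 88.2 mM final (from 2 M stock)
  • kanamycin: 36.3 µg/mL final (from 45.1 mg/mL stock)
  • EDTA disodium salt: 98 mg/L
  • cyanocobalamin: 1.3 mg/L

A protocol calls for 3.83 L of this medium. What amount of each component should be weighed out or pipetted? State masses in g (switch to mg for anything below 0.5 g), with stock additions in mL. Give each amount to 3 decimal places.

Tris-HCl 168.903 mL; kanamycin 3.083 mL; EDTA disodium salt 375.340 mg; cyanocobalamin 4.979 mg

Working volume: 3.83 L.
Tris-HCl: V = C2·V2/C1 = 88.2 mM × 3830 mL ÷ 2000 mM = 168.903 mL
kanamycin: V = C2·V2/C1 = 36.3 µg/mL × 3830 mL ÷ 45100 µg/mL = 3.083 mL
EDTA disodium salt: 98 mg/L × 3.83 L = 375.340 mg
cyanocobalamin: 1.3 mg/L × 3.83 L = 4.979 mg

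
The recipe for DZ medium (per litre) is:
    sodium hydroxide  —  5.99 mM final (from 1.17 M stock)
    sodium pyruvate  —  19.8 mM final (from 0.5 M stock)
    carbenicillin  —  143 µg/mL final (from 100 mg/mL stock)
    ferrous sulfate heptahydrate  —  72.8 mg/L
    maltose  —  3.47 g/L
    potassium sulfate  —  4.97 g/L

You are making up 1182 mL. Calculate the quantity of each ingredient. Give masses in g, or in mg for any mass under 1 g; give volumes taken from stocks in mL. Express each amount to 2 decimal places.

sodium hydroxide 6.05 mL; sodium pyruvate 46.81 mL; carbenicillin 1.69 mL; ferrous sulfate heptahydrate 86.05 mg; maltose 4.10 g; potassium sulfate 5.87 g

Scale factor relative to 1 L: 1.182.
sodium hydroxide: V = C2·V2/C1 = 5.99 mM × 1182 mL ÷ 1170 mM = 6.05 mL
sodium pyruvate: V = C2·V2/C1 = 19.8 mM × 1182 mL ÷ 500 mM = 46.81 mL
carbenicillin: dilute stock: 143 µg/mL × 1182 mL ÷ 100000 µg/mL = 1.69 mL
ferrous sulfate heptahydrate: 72.8 mg/L × 1.182 L = 86.05 mg
maltose: 3.47 g/L × 1.182 L = 4.10 g
potassium sulfate: 4.97 g/L × 1.182 L = 5.87 g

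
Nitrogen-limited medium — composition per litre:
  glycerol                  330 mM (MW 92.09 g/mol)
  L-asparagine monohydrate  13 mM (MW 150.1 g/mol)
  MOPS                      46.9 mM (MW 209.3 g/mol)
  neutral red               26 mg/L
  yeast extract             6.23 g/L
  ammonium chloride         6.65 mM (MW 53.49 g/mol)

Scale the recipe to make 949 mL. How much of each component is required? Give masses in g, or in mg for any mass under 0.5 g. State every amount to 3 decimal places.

glycerol 28.840 g; L-asparagine monohydrate 1.852 g; MOPS 9.316 g; neutral red 24.674 mg; yeast extract 5.912 g; ammonium chloride 337.567 mg

Scale factor relative to 1 L: 0.949.
glycerol: 330 mmol/L × 92.09 g/mol × 0.949 L ÷ 1000 = 28.840 g
L-asparagine monohydrate: 13 mmol/L × 150.1 g/mol × 0.949 L ÷ 1000 = 1.852 g
MOPS: 46.9 mmol/L × 209.3 g/mol × 0.949 L ÷ 1000 = 9.316 g
neutral red: 26 mg/L × 0.949 L = 24.674 mg
yeast extract: 6.23 g/L × 0.949 L = 5.912 g
ammonium chloride: 6.65 mmol/L × 53.49 mg/mmol × 0.949 L = 337.567 mg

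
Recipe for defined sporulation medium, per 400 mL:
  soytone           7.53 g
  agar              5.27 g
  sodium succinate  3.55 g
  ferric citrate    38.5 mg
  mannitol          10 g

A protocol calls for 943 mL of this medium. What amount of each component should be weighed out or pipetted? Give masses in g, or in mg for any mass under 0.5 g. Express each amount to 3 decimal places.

soytone 17.752 g; agar 12.424 g; sodium succinate 8.369 g; ferric citrate 90.764 mg; mannitol 23.575 g

Ratio of target to recipe volume: 943 / 400 = 2.3575.
soytone: 7.53 g × (943 mL / 400 mL) = 17.752 g
agar: 5.27 g × (943 mL / 400 mL) = 12.424 g
sodium succinate: 3.55 g × (943 mL / 400 mL) = 8.369 g
ferric citrate: 38.5 mg × (943 mL / 400 mL) = 90.764 mg
mannitol: 10 g × (943 mL / 400 mL) = 23.575 g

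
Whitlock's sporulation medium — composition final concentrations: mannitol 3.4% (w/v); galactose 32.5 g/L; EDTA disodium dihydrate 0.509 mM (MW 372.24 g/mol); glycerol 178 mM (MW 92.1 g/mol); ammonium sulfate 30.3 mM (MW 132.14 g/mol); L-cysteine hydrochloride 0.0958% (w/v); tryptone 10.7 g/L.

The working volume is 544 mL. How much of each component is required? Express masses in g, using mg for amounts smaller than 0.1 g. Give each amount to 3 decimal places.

mannitol 18.496 g; galactose 17.680 g; EDTA disodium dihydrate 0.103 g; glycerol 8.918 g; ammonium sulfate 2.178 g; L-cysteine hydrochloride 0.521 g; tryptone 5.821 g

Scale factor relative to 1 L: 0.544.
mannitol: 3.4 g per 100 mL × 544 mL ÷ 100 = 18.496 g
galactose: 32.5 g/L × 0.544 L = 17.680 g
EDTA disodium dihydrate: 0.509 mmol/L × 372.24 g/mol × 0.544 L ÷ 1000 = 0.103 g
glycerol: 178 mmol/L × 92.1 g/mol × 0.544 L ÷ 1000 = 8.918 g
ammonium sulfate: 30.3 mmol/L × 132.14 g/mol × 0.544 L ÷ 1000 = 2.178 g
L-cysteine hydrochloride: 0.0958 g per 100 mL × 544 mL ÷ 100 = 0.521 g
tryptone: 10.7 g/L × 0.544 L = 5.821 g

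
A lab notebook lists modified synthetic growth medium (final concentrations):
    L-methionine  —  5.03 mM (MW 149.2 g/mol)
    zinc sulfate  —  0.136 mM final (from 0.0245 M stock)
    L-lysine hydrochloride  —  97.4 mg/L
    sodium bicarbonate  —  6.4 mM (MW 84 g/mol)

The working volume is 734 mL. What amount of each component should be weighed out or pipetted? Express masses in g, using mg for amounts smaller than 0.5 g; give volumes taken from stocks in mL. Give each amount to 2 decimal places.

Scale factor relative to 1 L: 0.734.
L-methionine: 5.03 mmol/L × 149.2 g/mol × 0.734 L ÷ 1000 = 0.55 g
zinc sulfate: dilute stock: 0.136 mM × 734 mL ÷ 24.5 mM = 4.07 mL
L-lysine hydrochloride: 97.4 mg/L × 0.734 L = 71.49 mg
sodium bicarbonate: 6.4 mmol/L × 84 mg/mmol × 0.734 L = 394.60 mg

L-methionine 0.55 g; zinc sulfate 4.07 mL; L-lysine hydrochloride 71.49 mg; sodium bicarbonate 394.60 mg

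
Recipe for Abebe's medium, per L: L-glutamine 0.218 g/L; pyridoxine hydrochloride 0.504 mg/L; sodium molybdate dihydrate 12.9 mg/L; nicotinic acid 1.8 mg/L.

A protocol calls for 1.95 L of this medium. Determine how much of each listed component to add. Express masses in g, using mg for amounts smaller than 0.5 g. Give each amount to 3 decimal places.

L-glutamine 425.100 mg; pyridoxine hydrochloride 0.983 mg; sodium molybdate dihydrate 25.155 mg; nicotinic acid 3.510 mg

Scale factor relative to 1 L: 1.95.
L-glutamine: 0.218 g/L × 1.95 L = 0.4251 g = 425.100 mg
pyridoxine hydrochloride: 0.504 mg/L × 1.95 L = 0.983 mg
sodium molybdate dihydrate: 12.9 mg/L × 1.95 L = 25.155 mg
nicotinic acid: 1.8 mg/L × 1.95 L = 3.510 mg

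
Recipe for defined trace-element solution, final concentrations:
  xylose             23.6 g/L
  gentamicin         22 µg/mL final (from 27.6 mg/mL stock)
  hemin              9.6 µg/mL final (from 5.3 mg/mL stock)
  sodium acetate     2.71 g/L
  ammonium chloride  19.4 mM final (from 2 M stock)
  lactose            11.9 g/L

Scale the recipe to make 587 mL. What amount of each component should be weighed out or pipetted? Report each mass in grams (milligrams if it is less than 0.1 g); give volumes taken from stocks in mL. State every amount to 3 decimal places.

Scale factor relative to 1 L: 0.587.
xylose: 23.6 g/L × 0.587 L = 13.853 g
gentamicin: V = C2·V2/C1 = 22 µg/mL × 587 mL ÷ 27600 µg/mL = 0.468 mL
hemin: V = C2·V2/C1 = 9.6 µg/mL × 587 mL ÷ 5300 µg/mL = 1.063 mL
sodium acetate: 2.71 g/L × 0.587 L = 1.591 g
ammonium chloride: C1V1 = C2V2 → 19.4 mM × 587 mL ÷ 2000 mM = 5.694 mL
lactose: 11.9 g/L × 0.587 L = 6.985 g

xylose 13.853 g; gentamicin 0.468 mL; hemin 1.063 mL; sodium acetate 1.591 g; ammonium chloride 5.694 mL; lactose 6.985 g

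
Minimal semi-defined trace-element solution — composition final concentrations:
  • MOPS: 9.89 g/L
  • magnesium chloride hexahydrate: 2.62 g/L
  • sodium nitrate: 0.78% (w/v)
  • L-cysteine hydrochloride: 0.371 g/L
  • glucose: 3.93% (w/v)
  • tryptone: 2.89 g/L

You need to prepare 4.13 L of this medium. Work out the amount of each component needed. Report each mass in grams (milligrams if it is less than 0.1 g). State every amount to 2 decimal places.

Working volume: 4.13 L.
MOPS: 9.89 g/L × 4.13 L = 40.85 g
magnesium chloride hexahydrate: 2.62 g/L × 4.13 L = 10.82 g
sodium nitrate: 0.78 g per 100 mL × 4130 mL ÷ 100 = 32.21 g
L-cysteine hydrochloride: 0.371 g/L × 4.13 L = 1.53 g
glucose: 3.93% w/v = 39.3 g/L → 39.3 × 4.13 L = 162.31 g
tryptone: 2.89 g/L × 4.13 L = 11.94 g

MOPS 40.85 g; magnesium chloride hexahydrate 10.82 g; sodium nitrate 32.21 g; L-cysteine hydrochloride 1.53 g; glucose 162.31 g; tryptone 11.94 g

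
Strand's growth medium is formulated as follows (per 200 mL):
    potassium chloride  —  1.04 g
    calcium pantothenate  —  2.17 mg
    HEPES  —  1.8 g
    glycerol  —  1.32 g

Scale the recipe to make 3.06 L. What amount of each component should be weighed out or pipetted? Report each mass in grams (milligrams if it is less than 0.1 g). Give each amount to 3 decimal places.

Ratio of target to recipe volume: 3060 / 200 = 15.3.
potassium chloride: 1.04 g × (3060 mL / 200 mL) = 15.912 g
calcium pantothenate: 2.17 mg × (3060 mL / 200 mL) = 33.201 mg
HEPES: 1.8 g × (3060 mL / 200 mL) = 27.540 g
glycerol: 1.32 g × (3060 mL / 200 mL) = 20.196 g

potassium chloride 15.912 g; calcium pantothenate 33.201 mg; HEPES 27.540 g; glycerol 20.196 g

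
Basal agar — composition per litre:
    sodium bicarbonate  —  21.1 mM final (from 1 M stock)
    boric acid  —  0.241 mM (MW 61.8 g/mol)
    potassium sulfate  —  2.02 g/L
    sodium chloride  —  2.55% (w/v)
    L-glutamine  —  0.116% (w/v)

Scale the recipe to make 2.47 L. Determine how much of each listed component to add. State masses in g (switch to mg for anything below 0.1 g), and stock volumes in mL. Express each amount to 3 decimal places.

Scale factor relative to 1 L: 2.47.
sodium bicarbonate: dilute stock: 21.1 mM × 2470 mL ÷ 1000 mM = 52.117 mL
boric acid: 0.241 mmol/L × 61.8 mg/mmol × 2.47 L = 36.788 mg
potassium sulfate: 2.02 g/L × 2.47 L = 4.989 g
sodium chloride: 2.55 g per 100 mL × 2470 mL ÷ 100 = 62.985 g
L-glutamine: 0.116% w/v = 1.16 g/L → 1.16 × 2.47 L = 2.865 g

sodium bicarbonate 52.117 mL; boric acid 36.788 mg; potassium sulfate 4.989 g; sodium chloride 62.985 g; L-glutamine 2.865 g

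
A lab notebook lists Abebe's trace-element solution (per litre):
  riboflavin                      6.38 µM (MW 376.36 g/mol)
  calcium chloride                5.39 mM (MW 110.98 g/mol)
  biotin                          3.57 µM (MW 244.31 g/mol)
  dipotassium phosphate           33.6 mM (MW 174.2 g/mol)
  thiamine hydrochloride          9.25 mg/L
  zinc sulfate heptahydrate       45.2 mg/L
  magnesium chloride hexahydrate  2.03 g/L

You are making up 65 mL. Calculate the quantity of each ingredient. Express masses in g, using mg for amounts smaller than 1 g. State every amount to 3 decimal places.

Working volume: 65 mL = 0.065 L.
riboflavin: 6.38 µmol/L × 376.36 g/mol × 0.065 L ÷ 1000 = 0.156 mg
calcium chloride: 5.39 mmol/L × 110.98 mg/mmol × 0.065 L = 38.882 mg
biotin: 3.57 µmol/L × 244.31 g/mol × 0.065 L ÷ 1000 = 0.057 mg
dipotassium phosphate: 33.6 mmol/L × 174.2 mg/mmol × 0.065 L = 380.453 mg
thiamine hydrochloride: 9.25 mg/L × 0.065 L = 0.601 mg
zinc sulfate heptahydrate: 45.2 mg/L × 0.065 L = 2.938 mg
magnesium chloride hexahydrate: 2.03 g/L × 0.065 L = 0.13195 g = 131.950 mg

riboflavin 0.156 mg; calcium chloride 38.882 mg; biotin 0.057 mg; dipotassium phosphate 380.453 mg; thiamine hydrochloride 0.601 mg; zinc sulfate heptahydrate 2.938 mg; magnesium chloride hexahydrate 131.950 mg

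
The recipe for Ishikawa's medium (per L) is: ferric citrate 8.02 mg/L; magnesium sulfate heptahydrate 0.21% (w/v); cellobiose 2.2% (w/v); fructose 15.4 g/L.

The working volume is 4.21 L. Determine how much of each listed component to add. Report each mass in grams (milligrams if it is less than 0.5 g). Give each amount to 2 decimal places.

ferric citrate 33.76 mg; magnesium sulfate heptahydrate 8.84 g; cellobiose 92.62 g; fructose 64.83 g

Working volume: 4.21 L.
ferric citrate: 8.02 mg/L × 4.21 L = 33.76 mg
magnesium sulfate heptahydrate: 0.21% w/v = 2.1 g/L → 2.1 × 4.21 L = 8.84 g
cellobiose: 2.2 g per 100 mL × 4210 mL ÷ 100 = 92.62 g
fructose: 15.4 g/L × 4.21 L = 64.83 g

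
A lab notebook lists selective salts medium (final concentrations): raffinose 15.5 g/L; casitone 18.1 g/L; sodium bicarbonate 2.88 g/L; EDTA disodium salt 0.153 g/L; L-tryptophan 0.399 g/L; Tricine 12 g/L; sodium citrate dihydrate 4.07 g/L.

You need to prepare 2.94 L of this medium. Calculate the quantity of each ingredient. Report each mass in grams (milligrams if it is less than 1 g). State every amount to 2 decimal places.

Scale factor relative to 1 L: 2.94.
raffinose: 15.5 g/L × 2.94 L = 45.57 g
casitone: 18.1 g/L × 2.94 L = 53.21 g
sodium bicarbonate: 2.88 g/L × 2.94 L = 8.47 g
EDTA disodium salt: 0.153 g/L × 2.94 L = 0.44982 g = 449.82 mg
L-tryptophan: 0.399 g/L × 2.94 L = 1.17 g
Tricine: 12 g/L × 2.94 L = 35.28 g
sodium citrate dihydrate: 4.07 g/L × 2.94 L = 11.97 g

raffinose 45.57 g; casitone 53.21 g; sodium bicarbonate 8.47 g; EDTA disodium salt 449.82 mg; L-tryptophan 1.17 g; Tricine 35.28 g; sodium citrate dihydrate 11.97 g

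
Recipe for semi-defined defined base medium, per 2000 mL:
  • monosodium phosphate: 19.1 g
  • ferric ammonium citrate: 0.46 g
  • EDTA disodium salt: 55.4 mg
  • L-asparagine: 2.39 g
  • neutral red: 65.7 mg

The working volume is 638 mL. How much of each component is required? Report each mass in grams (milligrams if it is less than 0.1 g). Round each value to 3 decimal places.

monosodium phosphate 6.093 g; ferric ammonium citrate 0.147 g; EDTA disodium salt 17.673 mg; L-asparagine 0.762 g; neutral red 20.958 mg

Ratio of target to recipe volume: 638 / 2000 = 0.319.
monosodium phosphate: 19.1 g × (638 mL / 2000 mL) = 6.093 g
ferric ammonium citrate: 0.46 g × (638 mL / 2000 mL) = 0.147 g
EDTA disodium salt: 55.4 mg × (638 mL / 2000 mL) = 17.673 mg
L-asparagine: 2.39 g × (638 mL / 2000 mL) = 0.762 g
neutral red: 65.7 mg × (638 mL / 2000 mL) = 20.958 mg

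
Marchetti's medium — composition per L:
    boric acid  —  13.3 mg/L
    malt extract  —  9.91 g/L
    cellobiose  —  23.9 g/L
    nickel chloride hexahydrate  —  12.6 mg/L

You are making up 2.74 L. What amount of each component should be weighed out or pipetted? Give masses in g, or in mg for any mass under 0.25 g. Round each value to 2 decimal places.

Scale factor relative to 1 L: 2.74.
boric acid: 13.3 mg/L × 2.74 L = 36.44 mg
malt extract: 9.91 g/L × 2.74 L = 27.15 g
cellobiose: 23.9 g/L × 2.74 L = 65.49 g
nickel chloride hexahydrate: 12.6 mg/L × 2.74 L = 34.52 mg

boric acid 36.44 mg; malt extract 27.15 g; cellobiose 65.49 g; nickel chloride hexahydrate 34.52 mg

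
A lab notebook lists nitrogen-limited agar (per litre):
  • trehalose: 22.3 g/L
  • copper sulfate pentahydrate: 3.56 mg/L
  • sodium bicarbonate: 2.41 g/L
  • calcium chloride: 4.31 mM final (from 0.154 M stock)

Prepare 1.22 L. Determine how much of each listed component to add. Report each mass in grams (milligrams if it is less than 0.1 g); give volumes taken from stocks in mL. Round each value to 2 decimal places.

Scale factor relative to 1 L: 1.22.
trehalose: 22.3 g/L × 1.22 L = 27.21 g
copper sulfate pentahydrate: 3.56 mg/L × 1.22 L = 4.34 mg
sodium bicarbonate: 2.41 g/L × 1.22 L = 2.94 g
calcium chloride: V = C2·V2/C1 = 4.31 mM × 1220 mL ÷ 154 mM = 34.14 mL

trehalose 27.21 g; copper sulfate pentahydrate 4.34 mg; sodium bicarbonate 2.94 g; calcium chloride 34.14 mL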